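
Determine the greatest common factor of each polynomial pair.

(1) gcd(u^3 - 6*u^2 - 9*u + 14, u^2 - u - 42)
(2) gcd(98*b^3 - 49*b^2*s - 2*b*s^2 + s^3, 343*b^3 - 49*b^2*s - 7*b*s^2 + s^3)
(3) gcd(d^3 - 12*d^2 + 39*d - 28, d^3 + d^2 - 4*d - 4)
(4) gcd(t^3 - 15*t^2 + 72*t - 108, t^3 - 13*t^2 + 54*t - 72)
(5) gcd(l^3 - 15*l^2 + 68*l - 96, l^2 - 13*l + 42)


(1) = gcd((u - 7)*(u - 1)*(u + 2), (u - 7)*(u + 6)) = u - 7
(2) = -49*b^2 + s^2
(3) = gcd((d - 7)*(d - 4)*(d - 1), (d - 2)*(d + 1)*(d + 2)) = 1
(4) = gcd((t - 6)^2*(t - 3), (t - 6)*(t - 4)*(t - 3)) = t^2 - 9*t + 18
(5) = 1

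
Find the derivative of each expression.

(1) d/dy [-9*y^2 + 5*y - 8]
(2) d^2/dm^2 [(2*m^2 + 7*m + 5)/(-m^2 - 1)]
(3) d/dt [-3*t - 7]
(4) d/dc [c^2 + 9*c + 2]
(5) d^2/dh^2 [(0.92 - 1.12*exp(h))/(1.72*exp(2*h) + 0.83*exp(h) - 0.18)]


(1) = 5 - 18*y
(2) = 2*(-7*m^3 - 9*m^2 + 21*m + 3)/(m^6 + 3*m^4 + 3*m^2 + 1)
(3) = -3
(4) = 2*c + 9
(5) = (-3.313408*exp(4*h) + 12.485824*exp(3*h) + 1.859664*exp(2*h) + 1.605788*exp(h) + 0.10116)*exp(h)/(5.088448*exp(6*h) + 7.366416*exp(5*h) + 1.957188*exp(4*h) - 0.970021*exp(3*h) - 0.204822*exp(2*h) + 0.080676*exp(h) - 0.005832)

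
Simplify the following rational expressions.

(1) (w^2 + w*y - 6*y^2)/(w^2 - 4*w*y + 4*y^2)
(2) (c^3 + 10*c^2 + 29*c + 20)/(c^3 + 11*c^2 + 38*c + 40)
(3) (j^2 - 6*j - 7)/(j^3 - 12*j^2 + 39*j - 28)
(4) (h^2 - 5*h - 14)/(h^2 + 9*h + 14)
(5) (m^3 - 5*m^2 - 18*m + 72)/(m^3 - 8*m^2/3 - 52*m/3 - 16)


(1) = (-w - 3*y)/(-w + 2*y)
(2) = (c + 1)/(c + 2)
(3) = (j + 1)/(j^2 - 5*j + 4)
(4) = (h - 7)/(h + 7)
(5) = (3*m^2 + 3*m - 36)/(3*m^2 + 10*m + 8)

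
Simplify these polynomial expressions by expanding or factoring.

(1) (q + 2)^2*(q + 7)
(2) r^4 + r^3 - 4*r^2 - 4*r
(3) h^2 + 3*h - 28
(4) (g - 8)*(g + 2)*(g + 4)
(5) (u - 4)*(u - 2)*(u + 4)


(1) = q^3 + 11*q^2 + 32*q + 28
(2) = r*(r - 2)*(r + 1)*(r + 2)
(3) = (h - 4)*(h + 7)
(4) = g^3 - 2*g^2 - 40*g - 64
(5) = u^3 - 2*u^2 - 16*u + 32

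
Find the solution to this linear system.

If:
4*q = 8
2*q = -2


Then:
No Solution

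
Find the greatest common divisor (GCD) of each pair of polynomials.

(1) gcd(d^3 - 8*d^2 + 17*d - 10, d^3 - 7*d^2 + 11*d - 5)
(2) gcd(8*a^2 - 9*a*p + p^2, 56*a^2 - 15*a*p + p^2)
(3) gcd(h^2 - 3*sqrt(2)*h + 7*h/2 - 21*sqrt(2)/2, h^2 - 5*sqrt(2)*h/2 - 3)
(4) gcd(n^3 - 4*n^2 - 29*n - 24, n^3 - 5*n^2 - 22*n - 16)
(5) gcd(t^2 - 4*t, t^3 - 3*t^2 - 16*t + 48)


(1) = gcd((d - 5)*(d - 2)*(d - 1), (d - 5)*(d - 1)^2) = d^2 - 6*d + 5
(2) = -8*a + p
(3) = h - 3*sqrt(2)
(4) = n^2 - 7*n - 8
(5) = t - 4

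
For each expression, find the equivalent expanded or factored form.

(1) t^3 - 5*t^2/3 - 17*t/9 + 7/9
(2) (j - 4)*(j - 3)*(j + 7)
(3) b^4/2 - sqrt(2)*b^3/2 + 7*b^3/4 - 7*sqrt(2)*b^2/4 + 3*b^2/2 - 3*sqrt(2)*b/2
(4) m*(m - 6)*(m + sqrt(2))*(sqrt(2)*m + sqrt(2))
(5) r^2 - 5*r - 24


(1) = (t - 7/3)*(t - 1/3)*(t + 1)
(2) = j^3 - 37*j + 84
(3) = b*(b/2 + 1)*(b + 3/2)*(b - sqrt(2))
(4) = sqrt(2)*m^4 - 5*sqrt(2)*m^3 + 2*m^3 - 10*m^2 - 6*sqrt(2)*m^2 - 12*m
(5) = (r - 8)*(r + 3)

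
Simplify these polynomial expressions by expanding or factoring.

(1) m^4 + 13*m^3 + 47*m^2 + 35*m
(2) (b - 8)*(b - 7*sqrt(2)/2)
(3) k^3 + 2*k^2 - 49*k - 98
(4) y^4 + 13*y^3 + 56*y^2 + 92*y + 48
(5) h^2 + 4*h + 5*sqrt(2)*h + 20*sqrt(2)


(1) = m*(m + 1)*(m + 5)*(m + 7)
(2) = b^2 - 8*b - 7*sqrt(2)*b/2 + 28*sqrt(2)
(3) = (k - 7)*(k + 2)*(k + 7)
(4) = (y + 1)*(y + 2)*(y + 4)*(y + 6)
(5) = (h + 4)*(h + 5*sqrt(2))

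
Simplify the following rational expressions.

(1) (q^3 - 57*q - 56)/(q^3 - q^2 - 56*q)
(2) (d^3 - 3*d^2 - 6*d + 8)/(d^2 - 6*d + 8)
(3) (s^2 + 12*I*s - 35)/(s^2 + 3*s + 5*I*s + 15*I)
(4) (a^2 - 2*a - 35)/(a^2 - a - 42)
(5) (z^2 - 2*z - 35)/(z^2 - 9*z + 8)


(1) = (q + 1)/q
(2) = (d^2 + d - 2)/(d - 2)
(3) = (s + 7*I)/(s + 3)
(4) = (a + 5)/(a + 6)
(5) = (z^2 - 2*z - 35)/(z^2 - 9*z + 8)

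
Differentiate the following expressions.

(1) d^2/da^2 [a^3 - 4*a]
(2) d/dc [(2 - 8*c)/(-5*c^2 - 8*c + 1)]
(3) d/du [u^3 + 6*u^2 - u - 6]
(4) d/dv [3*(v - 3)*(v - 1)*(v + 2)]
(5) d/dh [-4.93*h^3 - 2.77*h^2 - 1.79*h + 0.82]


(1) = 6*a
(2) = 4*(-10*c^2 + 5*c + 2)/(25*c^4 + 80*c^3 + 54*c^2 - 16*c + 1)
(3) = 3*u^2 + 12*u - 1
(4) = 9*v^2 - 12*v - 15
(5) = -14.79*h^2 - 5.54*h - 1.79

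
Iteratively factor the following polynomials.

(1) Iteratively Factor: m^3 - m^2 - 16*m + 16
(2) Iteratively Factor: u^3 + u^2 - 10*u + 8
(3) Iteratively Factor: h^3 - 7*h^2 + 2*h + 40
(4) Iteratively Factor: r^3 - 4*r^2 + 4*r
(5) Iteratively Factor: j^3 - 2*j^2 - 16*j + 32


(1) = (m + 4)*(m^2 - 5*m + 4) = (m - 1)*(m + 4)*(m - 4)
(2) = (u - 1)*(u^2 + 2*u - 8) = (u - 1)*(u + 4)*(u - 2)
(3) = (h - 5)*(h^2 - 2*h - 8) = (h - 5)*(h - 4)*(h + 2)
(4) = (r)*(r^2 - 4*r + 4) = r*(r - 2)*(r - 2)
(5) = (j - 4)*(j^2 + 2*j - 8) = (j - 4)*(j - 2)*(j + 4)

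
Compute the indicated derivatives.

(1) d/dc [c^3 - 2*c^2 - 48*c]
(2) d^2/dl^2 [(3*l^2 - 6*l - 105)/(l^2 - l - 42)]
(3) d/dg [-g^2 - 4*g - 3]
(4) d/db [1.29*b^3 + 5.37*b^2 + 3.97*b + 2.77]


(1) = 3*c^2 - 4*c - 48
(2) = -6/(l^3 + 18*l^2 + 108*l + 216)
(3) = -2*g - 4
(4) = 3.87*b^2 + 10.74*b + 3.97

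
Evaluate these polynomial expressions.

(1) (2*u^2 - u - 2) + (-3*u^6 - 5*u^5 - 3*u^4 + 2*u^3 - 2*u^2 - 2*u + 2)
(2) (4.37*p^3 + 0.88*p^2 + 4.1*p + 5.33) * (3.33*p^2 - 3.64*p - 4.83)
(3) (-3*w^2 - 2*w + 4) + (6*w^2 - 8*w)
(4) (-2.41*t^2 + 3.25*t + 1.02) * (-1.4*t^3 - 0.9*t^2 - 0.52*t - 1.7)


(1) = -3*u^6 - 5*u^5 - 3*u^4 + 2*u^3 - 3*u
(2) = 14.5521*p^5 - 12.9764*p^4 - 10.6573*p^3 - 1.4255*p^2 - 39.2042*p - 25.7439
(3) = 3*w^2 - 10*w + 4
(4) = 3.374*t^5 - 2.381*t^4 - 3.0998*t^3 + 1.489*t^2 - 6.0554*t - 1.734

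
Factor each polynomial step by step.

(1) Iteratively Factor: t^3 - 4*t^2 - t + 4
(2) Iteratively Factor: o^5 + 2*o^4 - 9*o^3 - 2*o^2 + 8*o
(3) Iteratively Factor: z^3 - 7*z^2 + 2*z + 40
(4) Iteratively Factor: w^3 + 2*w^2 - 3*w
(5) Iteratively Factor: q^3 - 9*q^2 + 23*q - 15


(1) = (t + 1)*(t^2 - 5*t + 4) = (t - 4)*(t + 1)*(t - 1)
(2) = (o + 1)*(o^4 + o^3 - 10*o^2 + 8*o) = (o + 1)*(o + 4)*(o^3 - 3*o^2 + 2*o) = o*(o + 1)*(o + 4)*(o^2 - 3*o + 2) = o*(o - 1)*(o + 1)*(o + 4)*(o - 2)
(3) = (z + 2)*(z^2 - 9*z + 20) = (z - 4)*(z + 2)*(z - 5)
(4) = (w - 1)*(w^2 + 3*w) = w*(w - 1)*(w + 3)
(5) = (q - 5)*(q^2 - 4*q + 3) = (q - 5)*(q - 3)*(q - 1)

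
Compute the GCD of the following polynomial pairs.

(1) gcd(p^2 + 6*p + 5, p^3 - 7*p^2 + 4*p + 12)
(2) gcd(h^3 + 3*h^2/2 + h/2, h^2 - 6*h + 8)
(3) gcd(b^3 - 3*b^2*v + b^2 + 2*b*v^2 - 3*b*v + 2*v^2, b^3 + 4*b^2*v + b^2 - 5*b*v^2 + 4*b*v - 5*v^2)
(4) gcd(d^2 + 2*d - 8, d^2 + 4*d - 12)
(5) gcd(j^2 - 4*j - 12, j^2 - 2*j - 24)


(1) = p + 1
(2) = 1
(3) = gcd((b + 1)*(b - 2*v)*(b - v), (b + 1)*(b - v)*(b + 5*v)) = -b^2 + b*v - b + v
(4) = gcd((d - 2)*(d + 4), (d - 2)*(d + 6)) = d - 2
(5) = j - 6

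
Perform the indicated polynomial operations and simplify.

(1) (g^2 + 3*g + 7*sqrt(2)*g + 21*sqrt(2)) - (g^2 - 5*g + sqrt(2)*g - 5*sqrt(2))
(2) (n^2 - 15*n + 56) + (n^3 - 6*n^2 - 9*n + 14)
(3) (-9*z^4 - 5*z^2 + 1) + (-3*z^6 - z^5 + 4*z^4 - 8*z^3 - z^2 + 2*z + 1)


(1) = 8*g + 6*sqrt(2)*g + 26*sqrt(2)
(2) = n^3 - 5*n^2 - 24*n + 70
(3) = -3*z^6 - z^5 - 5*z^4 - 8*z^3 - 6*z^2 + 2*z + 2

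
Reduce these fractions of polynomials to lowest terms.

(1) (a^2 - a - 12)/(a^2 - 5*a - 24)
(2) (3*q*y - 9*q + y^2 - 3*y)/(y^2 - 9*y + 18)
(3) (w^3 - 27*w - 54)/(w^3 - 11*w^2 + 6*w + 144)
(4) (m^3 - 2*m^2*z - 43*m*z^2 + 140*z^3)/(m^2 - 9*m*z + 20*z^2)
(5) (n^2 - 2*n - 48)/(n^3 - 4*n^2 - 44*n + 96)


(1) = (a - 4)/(a - 8)
(2) = (3*q + y)/(y - 6)
(3) = (w + 3)/(w - 8)
(4) = m + 7*z
(5) = 1/(n - 2)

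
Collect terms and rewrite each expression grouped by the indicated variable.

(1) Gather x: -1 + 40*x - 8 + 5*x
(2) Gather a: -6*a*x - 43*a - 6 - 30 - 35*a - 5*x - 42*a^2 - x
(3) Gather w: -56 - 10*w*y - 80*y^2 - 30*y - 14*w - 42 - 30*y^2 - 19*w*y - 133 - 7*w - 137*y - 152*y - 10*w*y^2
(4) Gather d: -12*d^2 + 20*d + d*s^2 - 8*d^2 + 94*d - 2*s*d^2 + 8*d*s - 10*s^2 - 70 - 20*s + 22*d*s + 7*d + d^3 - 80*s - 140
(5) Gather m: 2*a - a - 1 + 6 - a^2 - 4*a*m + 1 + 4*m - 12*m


(1) = 45*x - 9
(2) = -42*a^2 + a*(-6*x - 78) - 6*x - 36
(3) = w*(-10*y^2 - 29*y - 21) - 110*y^2 - 319*y - 231
(4) = d^3 + d^2*(-2*s - 20) + d*(s^2 + 30*s + 121) - 10*s^2 - 100*s - 210
(5) = -a^2 + a + m*(-4*a - 8) + 6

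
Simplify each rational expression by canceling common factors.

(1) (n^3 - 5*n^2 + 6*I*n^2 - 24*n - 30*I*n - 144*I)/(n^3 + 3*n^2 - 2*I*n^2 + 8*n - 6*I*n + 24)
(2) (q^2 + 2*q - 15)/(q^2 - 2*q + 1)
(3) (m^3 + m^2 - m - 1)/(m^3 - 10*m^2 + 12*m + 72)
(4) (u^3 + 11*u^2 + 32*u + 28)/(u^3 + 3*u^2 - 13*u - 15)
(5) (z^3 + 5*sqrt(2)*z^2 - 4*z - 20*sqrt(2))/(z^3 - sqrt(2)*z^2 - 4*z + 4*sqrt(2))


(1) = (n^2 + n*(-8 + 6*I) - 48*I)/(n^2 - 2*I*n + 8)
(2) = (q^2 + 2*q - 15)/(q^2 - 2*q + 1)
(3) = (m^3 + m^2 - m - 1)/(m^3 - 10*m^2 + 12*m + 72)
(4) = (u^3 + 11*u^2 + 32*u + 28)/(u^3 + 3*u^2 - 13*u - 15)
(5) = (z + 5*sqrt(2))/(z - sqrt(2))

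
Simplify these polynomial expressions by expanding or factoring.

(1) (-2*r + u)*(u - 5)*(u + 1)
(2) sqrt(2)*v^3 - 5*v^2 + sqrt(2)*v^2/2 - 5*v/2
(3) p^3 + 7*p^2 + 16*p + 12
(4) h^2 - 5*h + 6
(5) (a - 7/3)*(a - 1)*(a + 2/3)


(1) = -2*r*u^2 + 8*r*u + 10*r + u^3 - 4*u^2 - 5*u
(2) = v*(v - 5*sqrt(2)/2)*(sqrt(2)*v + sqrt(2)/2)
(3) = (p + 2)^2*(p + 3)
(4) = (h - 3)*(h - 2)
(5) = a^3 - 8*a^2/3 + a/9 + 14/9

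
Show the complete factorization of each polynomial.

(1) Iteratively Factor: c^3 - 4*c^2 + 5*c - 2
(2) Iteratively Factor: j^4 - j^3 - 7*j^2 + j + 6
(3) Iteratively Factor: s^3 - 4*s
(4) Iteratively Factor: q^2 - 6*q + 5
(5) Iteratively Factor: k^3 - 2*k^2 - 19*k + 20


(1) = (c - 2)*(c^2 - 2*c + 1) = (c - 2)*(c - 1)*(c - 1)
(2) = (j + 2)*(j^3 - 3*j^2 - j + 3) = (j - 1)*(j + 2)*(j^2 - 2*j - 3) = (j - 3)*(j - 1)*(j + 2)*(j + 1)
(3) = (s)*(s^2 - 4) = s*(s - 2)*(s + 2)
(4) = (q - 5)*(q - 1)
(5) = (k - 1)*(k^2 - k - 20) = (k - 5)*(k - 1)*(k + 4)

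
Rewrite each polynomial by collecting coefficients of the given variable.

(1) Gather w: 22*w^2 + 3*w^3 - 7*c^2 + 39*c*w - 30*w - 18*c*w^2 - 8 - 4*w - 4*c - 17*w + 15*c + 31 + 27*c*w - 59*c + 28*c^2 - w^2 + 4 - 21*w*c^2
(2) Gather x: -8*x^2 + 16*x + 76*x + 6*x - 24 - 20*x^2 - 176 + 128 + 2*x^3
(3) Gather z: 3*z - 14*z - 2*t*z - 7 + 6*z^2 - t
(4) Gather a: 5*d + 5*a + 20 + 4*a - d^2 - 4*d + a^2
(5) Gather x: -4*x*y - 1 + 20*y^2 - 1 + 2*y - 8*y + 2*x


(1) = 21*c^2 - 48*c + 3*w^3 + w^2*(21 - 18*c) + w*(-21*c^2 + 66*c - 51) + 27
(2) = 2*x^3 - 28*x^2 + 98*x - 72
(3) = -t + 6*z^2 + z*(-2*t - 11) - 7
(4) = a^2 + 9*a - d^2 + d + 20
(5) = x*(2 - 4*y) + 20*y^2 - 6*y - 2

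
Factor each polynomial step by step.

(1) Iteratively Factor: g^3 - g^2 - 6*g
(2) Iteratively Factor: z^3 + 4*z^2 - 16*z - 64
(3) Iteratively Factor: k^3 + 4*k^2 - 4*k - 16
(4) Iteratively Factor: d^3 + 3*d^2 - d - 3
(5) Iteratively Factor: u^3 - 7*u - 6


(1) = (g - 3)*(g^2 + 2*g) = (g - 3)*(g + 2)*(g)
(2) = (z + 4)*(z^2 - 16) = (z - 4)*(z + 4)*(z + 4)
(3) = (k - 2)*(k^2 + 6*k + 8) = (k - 2)*(k + 4)*(k + 2)
(4) = (d + 3)*(d^2 - 1) = (d - 1)*(d + 3)*(d + 1)
(5) = (u + 2)*(u^2 - 2*u - 3) = (u + 1)*(u + 2)*(u - 3)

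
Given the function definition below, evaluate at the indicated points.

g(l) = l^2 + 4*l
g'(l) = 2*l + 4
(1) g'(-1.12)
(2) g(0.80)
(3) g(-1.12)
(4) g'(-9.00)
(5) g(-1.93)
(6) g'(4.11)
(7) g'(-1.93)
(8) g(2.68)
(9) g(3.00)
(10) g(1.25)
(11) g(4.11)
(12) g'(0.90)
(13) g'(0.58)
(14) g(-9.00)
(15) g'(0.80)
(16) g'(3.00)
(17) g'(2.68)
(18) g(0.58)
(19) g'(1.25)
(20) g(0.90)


(1) = 1.76
(2) = 3.84
(3) = -3.23
(4) = -14.00
(5) = -4.00
(6) = 12.22
(7) = 0.14
(8) = 17.90
(9) = 21.00
(10) = 6.56
(11) = 33.33
(12) = 5.80
(13) = 5.16
(14) = 45.00
(15) = 5.60
(16) = 10.00
(17) = 9.36
(18) = 2.66
(19) = 6.50
(20) = 4.41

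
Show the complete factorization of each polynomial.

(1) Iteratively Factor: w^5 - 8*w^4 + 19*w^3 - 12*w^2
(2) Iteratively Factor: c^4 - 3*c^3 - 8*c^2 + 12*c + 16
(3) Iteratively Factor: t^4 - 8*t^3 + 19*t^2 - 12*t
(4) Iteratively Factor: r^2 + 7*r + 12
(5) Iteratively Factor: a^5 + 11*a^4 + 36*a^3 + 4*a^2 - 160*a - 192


(1) = (w)*(w^4 - 8*w^3 + 19*w^2 - 12*w) = w*(w - 3)*(w^3 - 5*w^2 + 4*w) = w*(w - 3)*(w - 1)*(w^2 - 4*w) = w*(w - 4)*(w - 3)*(w - 1)*(w)
(2) = (c + 2)*(c^3 - 5*c^2 + 2*c + 8) = (c - 4)*(c + 2)*(c^2 - c - 2) = (c - 4)*(c + 1)*(c + 2)*(c - 2)
(3) = (t - 3)*(t^3 - 5*t^2 + 4*t) = t*(t - 3)*(t^2 - 5*t + 4) = t*(t - 3)*(t - 1)*(t - 4)
(4) = (r + 3)*(r + 4)
(5) = (a + 4)*(a^4 + 7*a^3 + 8*a^2 - 28*a - 48) = (a + 4)^2*(a^3 + 3*a^2 - 4*a - 12) = (a - 2)*(a + 4)^2*(a^2 + 5*a + 6) = (a - 2)*(a + 3)*(a + 4)^2*(a + 2)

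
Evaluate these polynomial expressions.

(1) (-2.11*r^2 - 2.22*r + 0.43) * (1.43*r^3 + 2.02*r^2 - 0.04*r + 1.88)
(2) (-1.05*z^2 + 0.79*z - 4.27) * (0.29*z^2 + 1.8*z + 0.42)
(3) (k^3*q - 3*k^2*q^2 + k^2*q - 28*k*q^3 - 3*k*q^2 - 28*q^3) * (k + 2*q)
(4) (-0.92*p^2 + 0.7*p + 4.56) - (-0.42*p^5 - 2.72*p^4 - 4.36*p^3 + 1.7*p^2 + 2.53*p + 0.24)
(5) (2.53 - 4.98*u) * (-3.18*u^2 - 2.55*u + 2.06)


(1) = -3.0173*r^5 - 7.4368*r^4 - 3.7851*r^3 - 3.0094*r^2 - 4.1908*r + 0.8084
(2) = -0.3045*z^4 - 1.6609*z^3 - 0.2573*z^2 - 7.3542*z - 1.7934
(3) = k^4*q - k^3*q^2 + k^3*q - 34*k^2*q^3 - k^2*q^2 - 56*k*q^4 - 34*k*q^3 - 56*q^4
(4) = 0.42*p^5 + 2.72*p^4 + 4.36*p^3 - 2.62*p^2 - 1.83*p + 4.32
(5) = 15.8364*u^3 + 4.6536*u^2 - 16.7103*u + 5.2118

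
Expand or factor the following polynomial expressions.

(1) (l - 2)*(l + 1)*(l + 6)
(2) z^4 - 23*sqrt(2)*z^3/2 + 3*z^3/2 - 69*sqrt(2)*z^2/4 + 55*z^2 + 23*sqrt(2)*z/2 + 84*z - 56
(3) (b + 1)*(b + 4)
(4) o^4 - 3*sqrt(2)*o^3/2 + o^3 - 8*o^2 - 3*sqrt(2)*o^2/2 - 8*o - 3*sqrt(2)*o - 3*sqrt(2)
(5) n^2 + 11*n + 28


(1) = l^3 + 5*l^2 - 8*l - 12
(2) = (z - 1/2)*(z + 2)*(z - 8*sqrt(2))*(z - 7*sqrt(2)/2)
(3) = b^2 + 5*b + 4
(4) = (o + 1)*(o - 3*sqrt(2))*(o + sqrt(2)/2)*(o + sqrt(2))
(5) = (n + 4)*(n + 7)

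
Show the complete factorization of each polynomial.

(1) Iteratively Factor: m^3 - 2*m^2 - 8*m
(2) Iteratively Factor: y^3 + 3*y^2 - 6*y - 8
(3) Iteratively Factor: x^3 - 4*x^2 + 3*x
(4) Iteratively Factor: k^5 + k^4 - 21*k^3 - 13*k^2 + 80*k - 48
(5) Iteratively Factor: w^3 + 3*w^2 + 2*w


(1) = (m)*(m^2 - 2*m - 8) = m*(m - 4)*(m + 2)
(2) = (y - 2)*(y^2 + 5*y + 4) = (y - 2)*(y + 1)*(y + 4)
(3) = (x - 3)*(x^2 - x) = x*(x - 3)*(x - 1)
(4) = (k + 3)*(k^4 - 2*k^3 - 15*k^2 + 32*k - 16) = (k - 1)*(k + 3)*(k^3 - k^2 - 16*k + 16) = (k - 1)*(k + 3)*(k + 4)*(k^2 - 5*k + 4) = (k - 1)^2*(k + 3)*(k + 4)*(k - 4)
(5) = (w + 1)*(w^2 + 2*w) = w*(w + 1)*(w + 2)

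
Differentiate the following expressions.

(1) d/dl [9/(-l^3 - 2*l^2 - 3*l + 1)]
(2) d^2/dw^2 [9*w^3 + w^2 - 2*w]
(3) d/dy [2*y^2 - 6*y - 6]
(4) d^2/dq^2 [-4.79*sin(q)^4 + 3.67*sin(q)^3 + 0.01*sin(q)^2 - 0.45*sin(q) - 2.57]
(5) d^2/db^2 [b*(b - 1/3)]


(1) = 9*(3*l^2 + 4*l + 3)/(l^3 + 2*l^2 + 3*l - 1)^2
(2) = 54*w + 2
(3) = 4*y - 6
(4) = 76.64*sin(q)^4 - 33.03*sin(q)^3 - 57.52*sin(q)^2 + 22.47*sin(q) + 0.02
(5) = 2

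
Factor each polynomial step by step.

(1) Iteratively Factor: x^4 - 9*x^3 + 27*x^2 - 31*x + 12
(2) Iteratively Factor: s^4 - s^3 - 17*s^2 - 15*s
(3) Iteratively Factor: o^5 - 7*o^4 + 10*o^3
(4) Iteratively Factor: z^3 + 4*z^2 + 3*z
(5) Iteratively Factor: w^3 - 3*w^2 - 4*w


(1) = (x - 4)*(x^3 - 5*x^2 + 7*x - 3) = (x - 4)*(x - 1)*(x^2 - 4*x + 3) = (x - 4)*(x - 1)^2*(x - 3)
(2) = (s - 5)*(s^3 + 4*s^2 + 3*s) = s*(s - 5)*(s^2 + 4*s + 3) = s*(s - 5)*(s + 1)*(s + 3)
(3) = (o - 2)*(o^4 - 5*o^3) = o*(o - 2)*(o^3 - 5*o^2) = o^2*(o - 2)*(o^2 - 5*o) = o^2*(o - 5)*(o - 2)*(o)
(4) = (z)*(z^2 + 4*z + 3) = z*(z + 3)*(z + 1)
(5) = (w - 4)*(w^2 + w) = w*(w - 4)*(w + 1)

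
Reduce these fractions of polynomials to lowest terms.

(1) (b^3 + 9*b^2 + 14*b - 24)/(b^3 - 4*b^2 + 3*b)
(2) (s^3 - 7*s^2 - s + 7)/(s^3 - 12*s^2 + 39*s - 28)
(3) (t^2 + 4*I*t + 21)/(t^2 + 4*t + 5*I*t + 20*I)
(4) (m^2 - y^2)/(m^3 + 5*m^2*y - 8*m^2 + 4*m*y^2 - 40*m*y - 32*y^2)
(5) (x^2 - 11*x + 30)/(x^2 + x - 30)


(1) = (b^2 + 10*b + 24)/(b^2 - 3*b)
(2) = (s + 1)/(s - 4)
(3) = (t^2 + 4*I*t + 21)/(t^2 + t*(4 + 5*I) + 20*I)
(4) = (m - y)/(m^2 + 4*m*y - 8*m - 32*y)
(5) = (x - 6)/(x + 6)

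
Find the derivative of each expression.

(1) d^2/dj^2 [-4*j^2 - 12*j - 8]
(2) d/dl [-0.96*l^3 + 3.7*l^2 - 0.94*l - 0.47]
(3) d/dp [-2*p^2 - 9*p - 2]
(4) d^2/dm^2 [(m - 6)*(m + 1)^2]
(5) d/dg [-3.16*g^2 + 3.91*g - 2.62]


(1) = -8
(2) = -2.88*l^2 + 7.4*l - 0.94
(3) = -4*p - 9
(4) = 6*m - 8
(5) = 3.91 - 6.32*g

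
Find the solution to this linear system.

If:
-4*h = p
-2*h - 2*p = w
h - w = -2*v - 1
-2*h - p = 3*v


Then:
h = 3/11
p = -12/11
v = 2/11
w = 18/11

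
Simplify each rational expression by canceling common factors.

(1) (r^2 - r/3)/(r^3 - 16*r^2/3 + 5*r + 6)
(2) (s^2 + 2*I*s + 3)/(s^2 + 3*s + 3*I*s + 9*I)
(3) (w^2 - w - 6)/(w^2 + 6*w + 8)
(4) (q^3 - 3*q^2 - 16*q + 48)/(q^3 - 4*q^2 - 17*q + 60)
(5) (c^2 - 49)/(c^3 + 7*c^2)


(1) = (3*r^2 - r)/(3*r^3 - 16*r^2 + 15*r + 18)
(2) = (s - I)/(s + 3)
(3) = (w - 3)/(w + 4)
(4) = (q - 4)/(q - 5)
(5) = (c - 7)/c^2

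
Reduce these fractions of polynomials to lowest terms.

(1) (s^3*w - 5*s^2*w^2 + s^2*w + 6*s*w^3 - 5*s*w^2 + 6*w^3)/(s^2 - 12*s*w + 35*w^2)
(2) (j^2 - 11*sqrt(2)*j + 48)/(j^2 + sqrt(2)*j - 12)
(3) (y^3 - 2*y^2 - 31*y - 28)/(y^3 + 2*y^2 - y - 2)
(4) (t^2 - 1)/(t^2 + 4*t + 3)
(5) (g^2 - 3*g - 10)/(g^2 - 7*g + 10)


(1) = (s^3*w - 5*s^2*w^2 + s^2*w + 6*s*w^3 - 5*s*w^2 + 6*w^3)/(s^2 - 12*s*w + 35*w^2)
(2) = (j^2 - 11*sqrt(2)*j + 48)/(j^2 + sqrt(2)*j - 12)
(3) = (y^2 - 3*y - 28)/(y^2 + y - 2)
(4) = (t - 1)/(t + 3)
(5) = (g + 2)/(g - 2)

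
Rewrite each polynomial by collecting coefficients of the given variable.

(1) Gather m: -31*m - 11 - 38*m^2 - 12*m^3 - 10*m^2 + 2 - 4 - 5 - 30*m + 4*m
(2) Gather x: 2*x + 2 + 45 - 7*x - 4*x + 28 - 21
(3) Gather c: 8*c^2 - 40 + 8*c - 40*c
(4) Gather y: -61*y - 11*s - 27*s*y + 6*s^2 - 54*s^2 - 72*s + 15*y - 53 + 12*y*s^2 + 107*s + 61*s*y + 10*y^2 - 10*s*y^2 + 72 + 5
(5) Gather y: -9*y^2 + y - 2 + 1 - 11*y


(1) = -12*m^3 - 48*m^2 - 57*m - 18
(2) = 54 - 9*x
(3) = 8*c^2 - 32*c - 40
(4) = -48*s^2 + 24*s + y^2*(10 - 10*s) + y*(12*s^2 + 34*s - 46) + 24
(5) = -9*y^2 - 10*y - 1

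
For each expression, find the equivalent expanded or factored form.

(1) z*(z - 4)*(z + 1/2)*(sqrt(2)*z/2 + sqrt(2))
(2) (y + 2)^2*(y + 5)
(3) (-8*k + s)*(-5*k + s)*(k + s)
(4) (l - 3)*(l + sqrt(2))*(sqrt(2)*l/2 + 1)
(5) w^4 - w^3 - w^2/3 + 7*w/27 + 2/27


(1) = sqrt(2)*z^4/2 - 3*sqrt(2)*z^3/4 - 9*sqrt(2)*z^2/2 - 2*sqrt(2)*z
(2) = y^3 + 9*y^2 + 24*y + 20
(3) = 40*k^3 + 27*k^2*s - 12*k*s^2 + s^3
(4) = sqrt(2)*l^3/2 - 3*sqrt(2)*l^2/2 + 2*l^2 - 6*l + sqrt(2)*l - 3*sqrt(2)
(5) = (w - 1)*(w - 2/3)*(w + 1/3)^2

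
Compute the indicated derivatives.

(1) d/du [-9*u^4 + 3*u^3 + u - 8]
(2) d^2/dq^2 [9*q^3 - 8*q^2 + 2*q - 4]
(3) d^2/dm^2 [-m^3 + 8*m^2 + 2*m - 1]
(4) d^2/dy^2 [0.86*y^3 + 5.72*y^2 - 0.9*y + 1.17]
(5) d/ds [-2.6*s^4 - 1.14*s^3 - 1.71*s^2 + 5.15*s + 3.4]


(1) = -36*u^3 + 9*u^2 + 1
(2) = 54*q - 16
(3) = 16 - 6*m
(4) = 5.16*y + 11.44
(5) = -10.4*s^3 - 3.42*s^2 - 3.42*s + 5.15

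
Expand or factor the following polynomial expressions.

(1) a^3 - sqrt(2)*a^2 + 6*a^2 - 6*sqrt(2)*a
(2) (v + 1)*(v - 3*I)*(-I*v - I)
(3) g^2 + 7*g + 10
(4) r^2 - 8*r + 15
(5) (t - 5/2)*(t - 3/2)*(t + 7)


(1) = a*(a + 6)*(a - sqrt(2))
(2) = -I*v^3 - 3*v^2 - 2*I*v^2 - 6*v - I*v - 3
(3) = (g + 2)*(g + 5)
(4) = (r - 5)*(r - 3)
(5) = t^3 + 3*t^2 - 97*t/4 + 105/4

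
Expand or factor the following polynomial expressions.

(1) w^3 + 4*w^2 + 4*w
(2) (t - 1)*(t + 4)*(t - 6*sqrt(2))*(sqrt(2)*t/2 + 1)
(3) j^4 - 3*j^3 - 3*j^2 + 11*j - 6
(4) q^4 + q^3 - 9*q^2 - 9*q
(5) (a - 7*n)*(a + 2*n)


(1) = w*(w + 2)^2
(2) = sqrt(2)*t^4/2 - 5*t^3 + 3*sqrt(2)*t^3/2 - 15*t^2 - 8*sqrt(2)*t^2 - 18*sqrt(2)*t + 20*t + 24*sqrt(2)
(3) = (j - 3)*(j - 1)^2*(j + 2)
(4) = q*(q - 3)*(q + 1)*(q + 3)
(5) = a^2 - 5*a*n - 14*n^2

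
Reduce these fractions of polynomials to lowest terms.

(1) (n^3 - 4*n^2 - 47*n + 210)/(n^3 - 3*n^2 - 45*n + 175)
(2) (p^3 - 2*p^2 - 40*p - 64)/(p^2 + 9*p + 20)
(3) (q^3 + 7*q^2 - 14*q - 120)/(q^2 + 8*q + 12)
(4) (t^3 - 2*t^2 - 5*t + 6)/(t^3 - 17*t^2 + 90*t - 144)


(1) = (n - 6)/(n - 5)
(2) = (p^2 - 6*p - 16)/(p + 5)
(3) = (q^2 + q - 20)/(q + 2)
(4) = (t^2 + t - 2)/(t^2 - 14*t + 48)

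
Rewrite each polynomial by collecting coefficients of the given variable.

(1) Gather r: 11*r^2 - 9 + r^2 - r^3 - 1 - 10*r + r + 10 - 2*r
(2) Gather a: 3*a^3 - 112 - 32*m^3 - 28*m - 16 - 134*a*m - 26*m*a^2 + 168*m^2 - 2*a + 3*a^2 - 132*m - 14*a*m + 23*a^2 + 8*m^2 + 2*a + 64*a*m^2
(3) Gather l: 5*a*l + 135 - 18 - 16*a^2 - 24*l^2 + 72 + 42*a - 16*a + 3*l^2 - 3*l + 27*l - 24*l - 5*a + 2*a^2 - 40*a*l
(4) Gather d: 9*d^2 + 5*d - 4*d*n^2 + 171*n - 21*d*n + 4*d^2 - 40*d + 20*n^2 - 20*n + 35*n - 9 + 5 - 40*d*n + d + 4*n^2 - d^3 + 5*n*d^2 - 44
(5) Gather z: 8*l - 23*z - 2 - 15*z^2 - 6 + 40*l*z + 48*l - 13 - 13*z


(1) = -r^3 + 12*r^2 - 11*r
(2) = 3*a^3 + a^2*(26 - 26*m) + a*(64*m^2 - 148*m) - 32*m^3 + 176*m^2 - 160*m - 128
(3) = -14*a^2 - 35*a*l + 21*a - 21*l^2 + 189
(4) = -d^3 + d^2*(5*n + 13) + d*(-4*n^2 - 61*n - 34) + 24*n^2 + 186*n - 48
(5) = 56*l - 15*z^2 + z*(40*l - 36) - 21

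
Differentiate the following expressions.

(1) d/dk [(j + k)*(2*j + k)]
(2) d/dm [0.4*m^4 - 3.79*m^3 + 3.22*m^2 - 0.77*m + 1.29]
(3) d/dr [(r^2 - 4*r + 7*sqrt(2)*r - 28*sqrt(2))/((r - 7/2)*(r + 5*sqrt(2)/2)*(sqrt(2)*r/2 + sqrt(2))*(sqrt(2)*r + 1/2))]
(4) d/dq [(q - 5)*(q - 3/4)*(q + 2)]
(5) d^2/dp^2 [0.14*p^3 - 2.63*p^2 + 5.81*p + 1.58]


(1) = 3*j + 2*k
(2) = 1.6*m^3 - 11.37*m^2 + 6.44*m - 0.77
(3) = 8*(-16*r^5 - 190*sqrt(2)*r^4 + 108*r^4 - 712*r^3 + 1240*sqrt(2)*r^3 - 972*sqrt(2)*r^2 + 3959*r^2 - 3836*r - 2576*sqrt(2)*r - 8344 - 910*sqrt(2))/(64*r^8 - 192*r^7 + 352*sqrt(2)*r^7 - 1056*sqrt(2)*r^6 + 376*r^6 - 3696*sqrt(2)*r^5 - 2040*r^5 - 10018*r^4 + 6072*sqrt(2)*r^4 + 12078*sqrt(2)*r^3 + 23388*r^3 + 9240*sqrt(2)*r^2 + 54097*r^2 + 2100*r + 21560*sqrt(2)*r + 4900)
(4) = 3*q^2 - 15*q/2 - 31/4
(5) = 0.84*p - 5.26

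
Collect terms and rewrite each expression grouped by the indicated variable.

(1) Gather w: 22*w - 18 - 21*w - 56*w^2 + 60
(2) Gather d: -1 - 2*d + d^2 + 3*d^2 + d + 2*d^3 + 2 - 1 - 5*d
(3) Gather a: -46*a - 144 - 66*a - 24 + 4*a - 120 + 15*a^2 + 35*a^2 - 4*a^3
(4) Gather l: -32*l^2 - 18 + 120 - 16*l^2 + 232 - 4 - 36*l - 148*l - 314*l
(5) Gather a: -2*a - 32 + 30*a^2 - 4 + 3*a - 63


(1) = -56*w^2 + w + 42
(2) = 2*d^3 + 4*d^2 - 6*d
(3) = -4*a^3 + 50*a^2 - 108*a - 288
(4) = -48*l^2 - 498*l + 330
(5) = 30*a^2 + a - 99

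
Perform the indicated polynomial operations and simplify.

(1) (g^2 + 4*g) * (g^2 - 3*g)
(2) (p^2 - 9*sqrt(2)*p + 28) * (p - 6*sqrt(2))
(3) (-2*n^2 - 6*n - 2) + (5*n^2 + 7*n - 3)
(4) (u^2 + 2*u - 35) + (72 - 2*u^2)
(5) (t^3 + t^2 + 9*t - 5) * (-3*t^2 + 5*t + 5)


(1) = g^4 + g^3 - 12*g^2
(2) = p^3 - 15*sqrt(2)*p^2 + 136*p - 168*sqrt(2)
(3) = 3*n^2 + n - 5
(4) = -u^2 + 2*u + 37
(5) = -3*t^5 + 2*t^4 - 17*t^3 + 65*t^2 + 20*t - 25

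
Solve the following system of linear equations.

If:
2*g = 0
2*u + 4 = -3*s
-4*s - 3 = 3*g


Then:
g = 0
s = -3/4
u = -7/8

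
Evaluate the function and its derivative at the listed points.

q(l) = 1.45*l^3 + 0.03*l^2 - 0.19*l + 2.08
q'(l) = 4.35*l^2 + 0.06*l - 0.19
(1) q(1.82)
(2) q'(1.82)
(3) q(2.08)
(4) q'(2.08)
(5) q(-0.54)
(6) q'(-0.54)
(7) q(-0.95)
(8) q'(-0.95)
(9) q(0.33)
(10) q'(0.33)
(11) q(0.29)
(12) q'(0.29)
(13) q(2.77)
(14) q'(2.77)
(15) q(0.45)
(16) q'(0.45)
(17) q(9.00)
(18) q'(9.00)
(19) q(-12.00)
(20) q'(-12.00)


(1) = 10.57
(2) = 14.33
(3) = 14.86
(4) = 18.75
(5) = 1.96
(6) = 1.05
(7) = 1.04
(8) = 3.68
(9) = 2.07
(10) = 0.30
(11) = 2.06
(12) = 0.19
(13) = 32.60
(14) = 33.35
(15) = 2.13
(16) = 0.72
(17) = 1059.85
(18) = 352.70
(19) = -2496.92
(20) = 625.49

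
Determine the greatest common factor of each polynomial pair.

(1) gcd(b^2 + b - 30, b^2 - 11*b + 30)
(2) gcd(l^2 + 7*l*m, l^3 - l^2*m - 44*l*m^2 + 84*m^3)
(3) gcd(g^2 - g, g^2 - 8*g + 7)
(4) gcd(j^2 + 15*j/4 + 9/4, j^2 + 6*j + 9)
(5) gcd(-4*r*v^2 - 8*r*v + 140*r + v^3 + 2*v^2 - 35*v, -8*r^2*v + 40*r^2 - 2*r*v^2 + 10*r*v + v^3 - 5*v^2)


(1) = b - 5
(2) = l + 7*m
(3) = g - 1
(4) = j + 3
(5) = gcd((-4*r + v)*(v - 5)*(v + 7), (-4*r + v)*(2*r + v)*(v - 5)) = 4*r*v - 20*r - v^2 + 5*v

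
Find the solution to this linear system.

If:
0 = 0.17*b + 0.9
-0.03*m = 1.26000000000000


Then:
b = -5.29
m = -42.00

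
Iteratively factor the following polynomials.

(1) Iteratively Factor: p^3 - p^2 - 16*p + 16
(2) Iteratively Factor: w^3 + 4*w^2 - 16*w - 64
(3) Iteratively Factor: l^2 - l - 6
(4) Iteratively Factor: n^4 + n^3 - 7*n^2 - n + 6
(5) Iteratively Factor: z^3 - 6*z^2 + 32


(1) = (p - 4)*(p^2 + 3*p - 4) = (p - 4)*(p + 4)*(p - 1)
(2) = (w + 4)*(w^2 - 16) = (w + 4)^2*(w - 4)
(3) = (l - 3)*(l + 2)
(4) = (n - 1)*(n^3 + 2*n^2 - 5*n - 6) = (n - 1)*(n + 1)*(n^2 + n - 6) = (n - 1)*(n + 1)*(n + 3)*(n - 2)
(5) = (z - 4)*(z^2 - 2*z - 8) = (z - 4)*(z + 2)*(z - 4)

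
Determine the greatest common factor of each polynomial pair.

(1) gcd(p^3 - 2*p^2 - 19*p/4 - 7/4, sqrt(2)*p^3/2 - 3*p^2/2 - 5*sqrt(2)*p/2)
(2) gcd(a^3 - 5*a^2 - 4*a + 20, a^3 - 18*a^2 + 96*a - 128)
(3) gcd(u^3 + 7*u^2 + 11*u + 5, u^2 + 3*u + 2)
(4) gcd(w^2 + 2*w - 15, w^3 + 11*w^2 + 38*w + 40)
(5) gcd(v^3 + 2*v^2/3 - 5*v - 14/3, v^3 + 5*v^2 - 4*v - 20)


(1) = 1
(2) = a - 2
(3) = u + 1
(4) = w + 5
(5) = v + 2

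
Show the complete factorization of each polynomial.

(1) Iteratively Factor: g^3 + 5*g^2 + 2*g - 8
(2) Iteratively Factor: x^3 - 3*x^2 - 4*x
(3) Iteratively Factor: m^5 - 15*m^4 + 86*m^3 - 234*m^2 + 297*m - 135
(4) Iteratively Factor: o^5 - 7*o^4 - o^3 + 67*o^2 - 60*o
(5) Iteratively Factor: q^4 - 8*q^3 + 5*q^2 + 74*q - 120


(1) = (g + 2)*(g^2 + 3*g - 4) = (g + 2)*(g + 4)*(g - 1)
(2) = (x - 4)*(x^2 + x) = x*(x - 4)*(x + 1)
(3) = (m - 5)*(m^4 - 10*m^3 + 36*m^2 - 54*m + 27) = (m - 5)*(m - 3)*(m^3 - 7*m^2 + 15*m - 9) = (m - 5)*(m - 3)^2*(m^2 - 4*m + 3) = (m - 5)*(m - 3)^3*(m - 1)
(4) = (o - 5)*(o^4 - 2*o^3 - 11*o^2 + 12*o) = o*(o - 5)*(o^3 - 2*o^2 - 11*o + 12) = o*(o - 5)*(o + 3)*(o^2 - 5*o + 4) = o*(o - 5)*(o - 1)*(o + 3)*(o - 4)
(5) = (q - 4)*(q^3 - 4*q^2 - 11*q + 30) = (q - 4)*(q + 3)*(q^2 - 7*q + 10) = (q - 5)*(q - 4)*(q + 3)*(q - 2)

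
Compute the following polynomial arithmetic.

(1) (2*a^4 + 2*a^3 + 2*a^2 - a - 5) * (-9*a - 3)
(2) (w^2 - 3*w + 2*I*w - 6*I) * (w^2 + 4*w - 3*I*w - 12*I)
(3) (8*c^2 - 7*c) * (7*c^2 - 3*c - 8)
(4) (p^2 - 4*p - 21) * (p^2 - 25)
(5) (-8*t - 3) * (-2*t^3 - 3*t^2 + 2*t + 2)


(1) = -18*a^5 - 24*a^4 - 24*a^3 + 3*a^2 + 48*a + 15
(2) = w^4 + w^3 - I*w^3 - 6*w^2 - I*w^2 + 6*w + 12*I*w - 72
(3) = 56*c^4 - 73*c^3 - 43*c^2 + 56*c
(4) = p^4 - 4*p^3 - 46*p^2 + 100*p + 525
(5) = 16*t^4 + 30*t^3 - 7*t^2 - 22*t - 6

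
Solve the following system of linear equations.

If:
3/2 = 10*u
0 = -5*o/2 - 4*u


Then:
o = -6/25
u = 3/20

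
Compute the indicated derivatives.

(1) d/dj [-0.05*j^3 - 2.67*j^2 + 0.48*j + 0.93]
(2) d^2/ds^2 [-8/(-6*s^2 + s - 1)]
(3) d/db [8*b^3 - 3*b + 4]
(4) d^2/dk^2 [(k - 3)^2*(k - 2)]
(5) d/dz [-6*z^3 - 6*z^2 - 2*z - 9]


(1) = -0.15*j^2 - 5.34*j + 0.48
(2) = 16*(-36*s^2 + 6*s + (12*s - 1)^2 - 6)/(6*s^2 - s + 1)^3
(3) = 24*b^2 - 3
(4) = 6*k - 16
(5) = -18*z^2 - 12*z - 2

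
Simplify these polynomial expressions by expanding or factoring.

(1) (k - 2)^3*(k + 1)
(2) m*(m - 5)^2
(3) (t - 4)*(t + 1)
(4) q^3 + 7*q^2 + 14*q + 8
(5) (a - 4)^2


(1) = k^4 - 5*k^3 + 6*k^2 + 4*k - 8
(2) = m^3 - 10*m^2 + 25*m
(3) = t^2 - 3*t - 4
(4) = (q + 1)*(q + 2)*(q + 4)
(5) = a^2 - 8*a + 16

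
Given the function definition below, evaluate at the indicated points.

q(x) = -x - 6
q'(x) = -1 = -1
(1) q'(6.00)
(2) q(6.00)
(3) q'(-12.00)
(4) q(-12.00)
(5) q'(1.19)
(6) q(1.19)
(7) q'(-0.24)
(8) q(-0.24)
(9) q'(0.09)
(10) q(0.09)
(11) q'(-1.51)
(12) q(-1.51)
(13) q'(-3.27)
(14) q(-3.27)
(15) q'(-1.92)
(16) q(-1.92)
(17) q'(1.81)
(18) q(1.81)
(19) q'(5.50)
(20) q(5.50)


(1) = -1.00
(2) = -12.00
(3) = -1.00
(4) = 6.00
(5) = -1.00
(6) = -7.19
(7) = -1.00
(8) = -5.76
(9) = -1.00
(10) = -6.09
(11) = -1.00
(12) = -4.49
(13) = -1.00
(14) = -2.73
(15) = -1.00
(16) = -4.08
(17) = -1.00
(18) = -7.81
(19) = -1.00
(20) = -11.50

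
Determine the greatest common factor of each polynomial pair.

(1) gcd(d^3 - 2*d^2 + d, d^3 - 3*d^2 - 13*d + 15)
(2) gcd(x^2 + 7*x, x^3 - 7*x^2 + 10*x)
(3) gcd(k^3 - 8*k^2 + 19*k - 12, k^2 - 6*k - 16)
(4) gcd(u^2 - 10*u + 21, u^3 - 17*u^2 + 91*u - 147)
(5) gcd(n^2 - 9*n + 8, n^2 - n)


(1) = d - 1
(2) = x
(3) = gcd((k - 4)*(k - 3)*(k - 1), (k - 8)*(k + 2)) = 1
(4) = gcd((u - 7)*(u - 3), (u - 7)^2*(u - 3)) = u^2 - 10*u + 21
(5) = n - 1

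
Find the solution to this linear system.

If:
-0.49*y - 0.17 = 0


Then:
y = -0.35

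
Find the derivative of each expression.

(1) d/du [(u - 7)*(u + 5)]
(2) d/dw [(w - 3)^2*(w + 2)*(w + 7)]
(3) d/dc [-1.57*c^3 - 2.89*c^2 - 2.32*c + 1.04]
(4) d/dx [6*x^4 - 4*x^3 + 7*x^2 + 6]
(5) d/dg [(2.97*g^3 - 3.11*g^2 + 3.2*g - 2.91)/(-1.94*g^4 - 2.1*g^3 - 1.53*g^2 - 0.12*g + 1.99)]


(1) = 2*u - 2
(2) = 4*w^3 + 9*w^2 - 62*w - 3
(3) = -4.71*c^2 - 5.78*c - 2.32
(4) = 2*x*(12*x^2 - 6*x + 7)
(5) = (5.7618*g^6 - 12.0668*g^5 + 7.5489*g^4 - 9.8544*g^3 + 4.6671*g^2 - 21.2824*g + 6.0188)/(3.7636*g^8 + 8.148*g^7 + 10.3464*g^6 + 6.8916*g^5 - 4.8763*g^4 - 7.9908*g^3 - 6.075*g^2 - 0.4776*g + 3.9601)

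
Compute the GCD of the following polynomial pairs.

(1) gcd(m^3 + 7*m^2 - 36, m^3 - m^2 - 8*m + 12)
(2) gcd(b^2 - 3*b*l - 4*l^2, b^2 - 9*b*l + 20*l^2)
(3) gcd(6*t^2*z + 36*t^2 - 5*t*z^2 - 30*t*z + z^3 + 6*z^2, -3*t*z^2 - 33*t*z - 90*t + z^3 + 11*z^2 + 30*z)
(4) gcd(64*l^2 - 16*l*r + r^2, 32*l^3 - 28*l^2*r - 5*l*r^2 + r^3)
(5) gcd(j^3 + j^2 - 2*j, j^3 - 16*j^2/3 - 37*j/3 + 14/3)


(1) = gcd((m - 2)*(m + 3)*(m + 6), (m - 2)^2*(m + 3)) = m^2 + m - 6
(2) = b - 4*l
(3) = -3*t*z - 18*t + z^2 + 6*z
(4) = -8*l + r
(5) = gcd(j*(j - 1)*(j + 2), (j - 7)*(j - 1/3)*(j + 2)) = j + 2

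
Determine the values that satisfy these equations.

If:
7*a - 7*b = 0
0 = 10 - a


Then:
a = 10
b = 10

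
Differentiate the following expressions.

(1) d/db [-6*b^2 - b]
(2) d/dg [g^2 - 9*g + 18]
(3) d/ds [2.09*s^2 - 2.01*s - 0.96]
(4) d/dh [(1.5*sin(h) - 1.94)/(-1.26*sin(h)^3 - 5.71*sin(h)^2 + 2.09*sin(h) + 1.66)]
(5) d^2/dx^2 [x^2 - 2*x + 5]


(1) = -12*b - 1
(2) = 2*g - 9
(3) = 4.18*s - 2.01
(4) = (3.78*sin(h)^3 + 1.2318*sin(h)^2 - 22.1548*sin(h) + 6.5446)*cos(h)/(1.5876*sin(h)^6 + 14.3892*sin(h)^5 + 27.3373*sin(h)^4 - 28.051*sin(h)^3 - 14.5891*sin(h)^2 + 6.9388*sin(h) + 2.7556)
(5) = 2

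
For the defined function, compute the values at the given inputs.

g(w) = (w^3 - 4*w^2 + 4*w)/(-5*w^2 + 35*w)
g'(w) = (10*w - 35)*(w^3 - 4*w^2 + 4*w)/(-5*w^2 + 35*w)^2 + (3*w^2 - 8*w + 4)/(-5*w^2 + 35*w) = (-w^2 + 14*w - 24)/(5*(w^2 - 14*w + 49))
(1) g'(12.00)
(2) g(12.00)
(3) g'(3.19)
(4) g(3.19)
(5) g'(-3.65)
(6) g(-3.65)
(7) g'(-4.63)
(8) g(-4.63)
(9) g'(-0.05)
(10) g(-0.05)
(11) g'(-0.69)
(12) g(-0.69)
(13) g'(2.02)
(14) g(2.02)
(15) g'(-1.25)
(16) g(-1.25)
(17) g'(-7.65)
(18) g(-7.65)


(1) = 0.00
(2) = -4.00
(3) = 0.14
(4) = 0.07
(5) = -0.16
(6) = 0.60
(7) = -0.16
(8) = 0.76
(9) = -0.10
(10) = 0.12
(11) = -0.12
(12) = 0.19
(13) = 0.00
(14) = 0.00
(15) = -0.13
(16) = 0.26
(17) = -0.18
(18) = 1.27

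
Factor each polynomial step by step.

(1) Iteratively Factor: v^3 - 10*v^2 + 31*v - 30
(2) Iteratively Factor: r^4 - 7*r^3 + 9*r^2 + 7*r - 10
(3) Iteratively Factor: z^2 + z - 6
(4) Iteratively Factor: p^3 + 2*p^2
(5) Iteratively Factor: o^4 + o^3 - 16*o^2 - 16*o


(1) = (v - 2)*(v^2 - 8*v + 15) = (v - 5)*(v - 2)*(v - 3)
(2) = (r - 1)*(r^3 - 6*r^2 + 3*r + 10) = (r - 5)*(r - 1)*(r^2 - r - 2) = (r - 5)*(r - 1)*(r + 1)*(r - 2)
(3) = (z + 3)*(z - 2)
(4) = (p)*(p^2 + 2*p) = p^2*(p + 2)
(5) = (o + 1)*(o^3 - 16*o) = (o + 1)*(o + 4)*(o^2 - 4*o) = o*(o + 1)*(o + 4)*(o - 4)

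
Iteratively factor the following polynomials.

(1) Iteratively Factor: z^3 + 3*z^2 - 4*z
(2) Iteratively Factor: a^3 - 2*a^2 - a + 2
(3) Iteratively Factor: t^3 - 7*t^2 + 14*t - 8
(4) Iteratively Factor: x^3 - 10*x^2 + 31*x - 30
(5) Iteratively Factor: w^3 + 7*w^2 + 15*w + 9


(1) = (z + 4)*(z^2 - z) = (z - 1)*(z + 4)*(z)
(2) = (a - 2)*(a^2 - 1) = (a - 2)*(a + 1)*(a - 1)
(3) = (t - 2)*(t^2 - 5*t + 4) = (t - 2)*(t - 1)*(t - 4)
(4) = (x - 3)*(x^2 - 7*x + 10) = (x - 3)*(x - 2)*(x - 5)
(5) = (w + 3)*(w^2 + 4*w + 3) = (w + 3)^2*(w + 1)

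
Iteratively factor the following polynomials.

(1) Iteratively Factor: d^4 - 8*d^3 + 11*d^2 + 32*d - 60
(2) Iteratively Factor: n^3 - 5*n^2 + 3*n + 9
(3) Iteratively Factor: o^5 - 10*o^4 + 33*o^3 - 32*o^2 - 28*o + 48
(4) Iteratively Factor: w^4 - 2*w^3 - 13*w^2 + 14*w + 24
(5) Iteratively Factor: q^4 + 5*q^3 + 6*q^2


(1) = (d + 2)*(d^3 - 10*d^2 + 31*d - 30) = (d - 5)*(d + 2)*(d^2 - 5*d + 6) = (d - 5)*(d - 2)*(d + 2)*(d - 3)
(2) = (n - 3)*(n^2 - 2*n - 3) = (n - 3)*(n + 1)*(n - 3)
(3) = (o - 3)*(o^4 - 7*o^3 + 12*o^2 + 4*o - 16) = (o - 3)*(o - 2)*(o^3 - 5*o^2 + 2*o + 8) = (o - 4)*(o - 3)*(o - 2)*(o^2 - o - 2) = (o - 4)*(o - 3)*(o - 2)*(o + 1)*(o - 2)
(4) = (w + 3)*(w^3 - 5*w^2 + 2*w + 8) = (w - 4)*(w + 3)*(w^2 - w - 2) = (w - 4)*(w - 2)*(w + 3)*(w + 1)
(5) = (q)*(q^3 + 5*q^2 + 6*q) = q*(q + 3)*(q^2 + 2*q) = q*(q + 2)*(q + 3)*(q)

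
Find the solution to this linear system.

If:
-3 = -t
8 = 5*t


Then:
No Solution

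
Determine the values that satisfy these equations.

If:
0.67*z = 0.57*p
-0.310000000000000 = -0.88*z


Then:
p = 0.41
z = 0.35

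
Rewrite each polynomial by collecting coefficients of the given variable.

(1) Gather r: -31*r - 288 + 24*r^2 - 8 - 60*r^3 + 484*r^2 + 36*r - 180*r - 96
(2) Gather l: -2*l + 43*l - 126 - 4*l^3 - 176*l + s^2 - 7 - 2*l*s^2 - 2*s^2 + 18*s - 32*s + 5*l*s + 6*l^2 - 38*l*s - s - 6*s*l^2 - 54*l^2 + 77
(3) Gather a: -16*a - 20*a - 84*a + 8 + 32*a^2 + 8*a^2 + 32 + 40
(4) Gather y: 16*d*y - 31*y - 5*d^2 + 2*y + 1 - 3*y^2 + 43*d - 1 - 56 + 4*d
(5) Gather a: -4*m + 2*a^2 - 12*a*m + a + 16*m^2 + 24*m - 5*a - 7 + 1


(1) = -60*r^3 + 508*r^2 - 175*r - 392
(2) = -4*l^3 + l^2*(-6*s - 48) + l*(-2*s^2 - 33*s - 135) - s^2 - 15*s - 56
(3) = 40*a^2 - 120*a + 80
(4) = -5*d^2 + 47*d - 3*y^2 + y*(16*d - 29) - 56
(5) = 2*a^2 + a*(-12*m - 4) + 16*m^2 + 20*m - 6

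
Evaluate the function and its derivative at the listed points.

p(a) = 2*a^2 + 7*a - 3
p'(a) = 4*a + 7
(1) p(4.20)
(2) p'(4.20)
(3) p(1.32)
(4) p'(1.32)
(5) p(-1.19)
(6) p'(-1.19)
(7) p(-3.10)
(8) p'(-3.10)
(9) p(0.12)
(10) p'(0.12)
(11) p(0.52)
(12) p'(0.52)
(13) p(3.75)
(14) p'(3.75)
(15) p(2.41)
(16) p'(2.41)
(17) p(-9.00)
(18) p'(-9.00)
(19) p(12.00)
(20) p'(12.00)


(1) = 61.68
(2) = 23.80
(3) = 9.72
(4) = 12.28
(5) = -8.50
(6) = 2.24
(7) = -5.48
(8) = -5.40
(9) = -2.13
(10) = 7.48
(11) = 1.18
(12) = 9.08
(13) = 51.38
(14) = 22.00
(15) = 25.49
(16) = 16.64
(17) = 96.00
(18) = -29.00
(19) = 369.00
(20) = 55.00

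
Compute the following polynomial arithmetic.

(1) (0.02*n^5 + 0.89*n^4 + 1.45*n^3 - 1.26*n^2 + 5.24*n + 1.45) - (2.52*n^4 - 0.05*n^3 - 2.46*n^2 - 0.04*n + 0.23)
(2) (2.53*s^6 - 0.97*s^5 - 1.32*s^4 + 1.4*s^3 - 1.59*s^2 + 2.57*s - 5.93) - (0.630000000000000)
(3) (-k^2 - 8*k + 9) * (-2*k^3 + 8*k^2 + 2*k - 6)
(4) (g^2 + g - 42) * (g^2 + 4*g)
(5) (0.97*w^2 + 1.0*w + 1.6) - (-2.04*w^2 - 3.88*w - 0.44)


(1) = 0.02*n^5 - 1.63*n^4 + 1.5*n^3 + 1.2*n^2 + 5.28*n + 1.22
(2) = 2.53*s^6 - 0.97*s^5 - 1.32*s^4 + 1.4*s^3 - 1.59*s^2 + 2.57*s - 6.56
(3) = 2*k^5 + 8*k^4 - 84*k^3 + 62*k^2 + 66*k - 54
(4) = g^4 + 5*g^3 - 38*g^2 - 168*g
(5) = 3.01*w^2 + 4.88*w + 2.04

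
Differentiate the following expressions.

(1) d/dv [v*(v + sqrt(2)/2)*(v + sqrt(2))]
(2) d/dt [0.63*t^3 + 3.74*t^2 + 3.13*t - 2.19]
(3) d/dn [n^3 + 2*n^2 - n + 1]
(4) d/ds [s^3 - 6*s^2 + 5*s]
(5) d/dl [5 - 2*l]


(1) = 3*v^2 + 3*sqrt(2)*v + 1
(2) = 1.89*t^2 + 7.48*t + 3.13
(3) = 3*n^2 + 4*n - 1
(4) = 3*s^2 - 12*s + 5
(5) = -2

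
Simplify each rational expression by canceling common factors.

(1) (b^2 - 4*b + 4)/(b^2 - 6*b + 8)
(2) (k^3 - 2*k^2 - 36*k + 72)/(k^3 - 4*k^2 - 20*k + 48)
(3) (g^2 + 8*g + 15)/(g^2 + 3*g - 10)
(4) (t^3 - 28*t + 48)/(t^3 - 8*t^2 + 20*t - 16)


(1) = (b - 2)/(b - 4)
(2) = (k + 6)/(k + 4)
(3) = (g + 3)/(g - 2)
(4) = (t + 6)/(t - 2)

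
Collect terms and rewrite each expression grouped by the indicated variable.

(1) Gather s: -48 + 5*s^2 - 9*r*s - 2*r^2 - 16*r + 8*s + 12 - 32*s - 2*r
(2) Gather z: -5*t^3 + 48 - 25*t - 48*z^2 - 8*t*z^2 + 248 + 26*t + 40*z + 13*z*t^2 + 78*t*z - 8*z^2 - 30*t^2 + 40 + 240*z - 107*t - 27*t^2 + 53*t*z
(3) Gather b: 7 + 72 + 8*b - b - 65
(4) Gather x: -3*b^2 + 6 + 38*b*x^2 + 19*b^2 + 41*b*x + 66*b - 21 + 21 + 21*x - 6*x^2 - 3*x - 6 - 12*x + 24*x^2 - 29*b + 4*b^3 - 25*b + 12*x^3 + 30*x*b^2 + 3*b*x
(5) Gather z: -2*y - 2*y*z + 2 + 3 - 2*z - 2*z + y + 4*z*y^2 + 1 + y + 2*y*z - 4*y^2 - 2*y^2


(1) = -2*r^2 - 18*r + 5*s^2 + s*(-9*r - 24) - 36
(2) = -5*t^3 - 57*t^2 - 106*t + z^2*(-8*t - 56) + z*(13*t^2 + 131*t + 280) + 336
(3) = 7*b + 14
(4) = 4*b^3 + 16*b^2 + 12*b + 12*x^3 + x^2*(38*b + 18) + x*(30*b^2 + 44*b + 6)
(5) = -6*y^2 + z*(4*y^2 - 4) + 6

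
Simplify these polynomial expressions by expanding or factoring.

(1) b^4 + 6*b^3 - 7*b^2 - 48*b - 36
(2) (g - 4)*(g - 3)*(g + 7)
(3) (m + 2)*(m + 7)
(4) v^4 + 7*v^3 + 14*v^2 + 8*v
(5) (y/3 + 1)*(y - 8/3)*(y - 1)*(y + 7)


(1) = (b - 3)*(b + 1)*(b + 2)*(b + 6)
(2) = g^3 - 37*g + 84
(3) = m^2 + 9*m + 14
(4) = v*(v + 1)*(v + 2)*(v + 4)
(5) = y^4/3 + 19*y^3/9 - 13*y^2/3 - 151*y/9 + 56/3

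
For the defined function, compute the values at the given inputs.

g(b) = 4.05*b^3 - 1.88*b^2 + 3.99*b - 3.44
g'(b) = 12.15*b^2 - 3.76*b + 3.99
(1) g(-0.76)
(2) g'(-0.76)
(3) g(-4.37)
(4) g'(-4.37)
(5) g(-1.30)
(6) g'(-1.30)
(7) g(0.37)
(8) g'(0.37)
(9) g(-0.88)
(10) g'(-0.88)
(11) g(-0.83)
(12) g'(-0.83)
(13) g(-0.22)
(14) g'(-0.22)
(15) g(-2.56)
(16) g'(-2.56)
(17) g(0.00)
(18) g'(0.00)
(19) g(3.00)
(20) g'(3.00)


(1) = -9.34
(2) = 13.87
(3) = -394.76
(4) = 252.45
(5) = -20.70
(6) = 29.41
(7) = -2.02
(8) = 4.26
(9) = -11.17
(10) = 16.71
(11) = -10.36
(12) = 15.48
(13) = -4.45
(14) = 5.41
(15) = -93.92
(16) = 93.24
(17) = -3.44
(18) = 3.99
(19) = 100.96
(20) = 102.06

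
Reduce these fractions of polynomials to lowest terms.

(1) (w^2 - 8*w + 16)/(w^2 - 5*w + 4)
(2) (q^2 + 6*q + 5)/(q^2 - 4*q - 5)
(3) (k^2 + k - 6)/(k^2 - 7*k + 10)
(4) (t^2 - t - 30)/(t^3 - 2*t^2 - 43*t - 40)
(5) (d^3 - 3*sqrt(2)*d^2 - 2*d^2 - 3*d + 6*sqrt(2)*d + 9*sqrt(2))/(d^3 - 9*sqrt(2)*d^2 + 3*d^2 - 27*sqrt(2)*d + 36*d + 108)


(1) = (w - 4)/(w - 1)
(2) = (q + 5)/(q - 5)
(3) = (k + 3)/(k - 5)
(4) = (t - 6)/(t^2 - 7*t - 8)
(5) = (d^2 - 2*d - 3)/(d^2 + d*(3 - 6*sqrt(2)) - 18*sqrt(2))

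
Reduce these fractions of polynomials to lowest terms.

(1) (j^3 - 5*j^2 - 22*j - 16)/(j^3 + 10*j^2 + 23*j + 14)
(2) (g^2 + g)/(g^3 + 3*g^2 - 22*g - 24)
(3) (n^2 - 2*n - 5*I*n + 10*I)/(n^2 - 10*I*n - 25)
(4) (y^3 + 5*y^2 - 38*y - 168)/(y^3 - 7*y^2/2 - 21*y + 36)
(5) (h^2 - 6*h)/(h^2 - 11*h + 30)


(1) = (j - 8)/(j + 7)
(2) = g/(g^2 + 2*g - 24)
(3) = (n - 2)/(n - 5*I)
(4) = (2*y + 14)/(2*y - 3)
(5) = h/(h - 5)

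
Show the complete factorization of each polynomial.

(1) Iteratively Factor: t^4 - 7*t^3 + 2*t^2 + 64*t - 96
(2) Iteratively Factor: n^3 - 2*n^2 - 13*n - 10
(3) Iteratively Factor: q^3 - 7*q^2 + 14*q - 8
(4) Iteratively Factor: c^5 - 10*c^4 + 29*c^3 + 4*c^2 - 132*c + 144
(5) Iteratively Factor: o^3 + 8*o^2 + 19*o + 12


(1) = (t + 3)*(t^3 - 10*t^2 + 32*t - 32) = (t - 4)*(t + 3)*(t^2 - 6*t + 8) = (t - 4)*(t - 2)*(t + 3)*(t - 4)
(2) = (n + 1)*(n^2 - 3*n - 10) = (n - 5)*(n + 1)*(n + 2)
(3) = (q - 4)*(q^2 - 3*q + 2) = (q - 4)*(q - 1)*(q - 2)
(4) = (c - 2)*(c^4 - 8*c^3 + 13*c^2 + 30*c - 72) = (c - 3)*(c - 2)*(c^3 - 5*c^2 - 2*c + 24) = (c - 3)^2*(c - 2)*(c^2 - 2*c - 8) = (c - 4)*(c - 3)^2*(c - 2)*(c + 2)
(5) = (o + 3)*(o^2 + 5*o + 4) = (o + 3)*(o + 4)*(o + 1)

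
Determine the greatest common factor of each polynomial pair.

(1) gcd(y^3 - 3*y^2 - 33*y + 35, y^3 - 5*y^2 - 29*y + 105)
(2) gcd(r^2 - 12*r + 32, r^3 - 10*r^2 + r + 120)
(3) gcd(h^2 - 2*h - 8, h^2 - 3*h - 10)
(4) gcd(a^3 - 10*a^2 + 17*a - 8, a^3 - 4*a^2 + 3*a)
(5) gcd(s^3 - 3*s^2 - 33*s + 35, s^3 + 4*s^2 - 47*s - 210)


(1) = gcd((y - 7)*(y - 1)*(y + 5), (y - 7)*(y - 3)*(y + 5)) = y^2 - 2*y - 35
(2) = gcd((r - 8)*(r - 4), (r - 8)*(r - 5)*(r + 3)) = r - 8
(3) = gcd((h - 4)*(h + 2), (h - 5)*(h + 2)) = h + 2
(4) = a - 1
(5) = s^2 - 2*s - 35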